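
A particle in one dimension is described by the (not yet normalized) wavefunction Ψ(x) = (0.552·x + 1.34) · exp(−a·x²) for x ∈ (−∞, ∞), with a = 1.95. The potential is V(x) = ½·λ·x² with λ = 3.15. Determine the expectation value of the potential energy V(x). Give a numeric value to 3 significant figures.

0.211

⟨V⟩ = ∫ V(x)·|Ψ|² dx / ∫|Ψ|² dx.
Expand each integrand as polynomial × e^(−2ax²) and use ∫x^(2j)·e^(−2ax²) dx = (2j−1)!!/(4a)^j · √(π/(2a)), odd powers → 0; here √(π/(2a)) = 0.89752.
State is unnormalized: ∫|Ψ|² dx = 1.6466, and ∫Ψ*·V(x)·Ψ dx = 0.34665, so ⟨V⟩ = 0.34665 / 1.6466.
⟨V⟩ = 0.21052.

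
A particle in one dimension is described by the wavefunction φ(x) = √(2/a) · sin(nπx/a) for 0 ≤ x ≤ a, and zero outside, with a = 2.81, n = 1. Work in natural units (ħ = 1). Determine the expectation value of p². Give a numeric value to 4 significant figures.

1.250

p² φ = −ħ² d²φ/dx²; ⟨p²⟩ = −ħ² ∫ φ*·φ'' dx.
d/dx sin(nπx/a) = (nπ/a)·cos(nπx/a) and d²/dx² sin(nπx/a) = −(nπ/a)²·sin(nπx/a); on 0 ≤ x ≤ a, ∫sin²(nπx/a) dx = a/2 and ∫sin(nπx/a)·cos(nπx/a) dx = 0.
⟨p²⟩ = 1.2499.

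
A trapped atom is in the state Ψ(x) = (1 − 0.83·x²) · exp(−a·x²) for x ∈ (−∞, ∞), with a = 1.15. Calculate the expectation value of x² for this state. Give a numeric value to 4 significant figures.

⟨x²⟩ = ∫ x²·|Ψ|² dx / ∫|Ψ|² dx (integrals over the domain).
Expand each integrand as polynomial × e^(−2ax²) and use ∫x^(2j)·e^(−2ax²) dx = (2j−1)!!/(4a)^j · √(π/(2a)), odd powers → 0; here √(π/(2a)) = 1.1687.
State is unnormalized: ∫|Ψ|² dx = 0.86111, and ∫Ψ*·x²·Ψ dx = 0.10309, so ⟨x²⟩ = 0.10309 / 0.86111.
⟨x²⟩ = 0.11971.

0.1197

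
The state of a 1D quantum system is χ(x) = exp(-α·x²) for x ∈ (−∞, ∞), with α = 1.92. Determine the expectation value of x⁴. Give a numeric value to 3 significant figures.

0.0509

⟨x⁴⟩ = ∫ x⁴·|χ|² dx / ∫|χ|² dx (integrals over the domain).
Gaussian moments: ∫x^(2j)·e^(−2αx²) dx = (2j−1)!!/(4α)^j · √(π/(2α)), odd powers integrate to 0; here √(π/(2α)) = 0.90450.
State is unnormalized: ∫|χ|² dx = 0.90450, and ∫χ*·x⁴·χ dx = 0.046005, so ⟨x⁴⟩ = 0.046005 / 0.90450.
⟨x⁴⟩ = 0.050863.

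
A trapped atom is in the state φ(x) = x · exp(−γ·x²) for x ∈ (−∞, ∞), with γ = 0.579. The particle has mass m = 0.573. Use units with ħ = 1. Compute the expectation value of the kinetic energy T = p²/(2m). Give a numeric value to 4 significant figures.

1.516

T = −(ħ²/2m) d²/dx², so ⟨T⟩ = −(ħ²/2m) ∫ φ*·φ'' dx / ∫|φ|² dx; with m = 0.573.
Expand each integrand as polynomial × e^(−2γx²) and use ∫x^(2j)·e^(−2γx²) dx = (2j−1)!!/(4γ)^j · √(π/(2γ)), odd powers → 0; here √(π/(2γ)) = 1.6471. Differentiate with the product rule, d/dx e^(−γx²) = −2γx·e^(−γx²).
State is unnormalized: ∫|φ|² dx = 0.71118, and ∫φ*·(−ħ²/2m · φ'') dx = 1.0779, so ⟨T⟩ = 1.0779 / 0.71118.
⟨T⟩ = 1.5157.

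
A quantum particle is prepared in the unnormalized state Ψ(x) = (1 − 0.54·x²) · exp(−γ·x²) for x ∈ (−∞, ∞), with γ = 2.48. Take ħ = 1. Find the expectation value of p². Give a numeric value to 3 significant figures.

3.11

p² Ψ = −ħ² d²Ψ/dx²; ⟨p²⟩ = −ħ² ∫ Ψ*·Ψ'' dx / ∫|Ψ|² dx.
Expand each integrand as polynomial × e^(−2γx²) and use ∫x^(2j)·e^(−2γx²) dx = (2j−1)!!/(4γ)^j · √(π/(2γ)), odd powers → 0; here √(π/(2γ)) = 0.79586. Differentiate with the product rule, d/dx e^(−γx²) = −2γx·e^(−γx²).
State is unnormalized: ∫|Ψ|² dx = 0.71628, and ∫Ψ*·(−ħ² Ψ'') dx = 2.2295, so ⟨p²⟩ = 2.2295 / 0.71628.
⟨p²⟩ = 3.1126.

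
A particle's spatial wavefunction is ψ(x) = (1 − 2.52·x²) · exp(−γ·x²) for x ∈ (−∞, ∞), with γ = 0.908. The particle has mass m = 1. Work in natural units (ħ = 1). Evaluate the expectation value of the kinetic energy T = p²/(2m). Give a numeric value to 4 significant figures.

T = −(ħ²/2m) d²/dx², so ⟨T⟩ = −(ħ²/2m) ∫ ψ*·ψ'' dx / ∫|ψ|² dx; with m = 1.
Expand each integrand as polynomial × e^(−2γx²) and use ∫x^(2j)·e^(−2γx²) dx = (2j−1)!!/(4γ)^j · √(π/(2γ)), odd powers → 0; here √(π/(2γ)) = 1.3153. Differentiate with the product rule, d/dx e^(−γx²) = −2γx·e^(−γx²).
State is unnormalized: ∫|ψ|² dx = 1.3896, and ∫ψ*·(−ħ²/2m · ψ'') dx = 3.4380, so ⟨T⟩ = 3.4380 / 1.3896.
⟨T⟩ = 2.4740.

2.474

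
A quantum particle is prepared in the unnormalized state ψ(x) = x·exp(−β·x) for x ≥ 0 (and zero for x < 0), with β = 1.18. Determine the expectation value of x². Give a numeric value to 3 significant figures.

⟨x²⟩ = ∫ x²·|ψ|² dx / ∫|ψ|² dx (integrals over the domain).
Every integrand reduces to terms xʲ·e^(−2βx) on [0, ∞); use ∫₀^∞ xʲ·e^(−2βx) dx = j!/(2β)^(j+1).
State is unnormalized: ∫|ψ|² dx = 0.15216, and ∫ψ*·x²·ψ dx = 0.32783, so ⟨x²⟩ = 0.32783 / 0.15216.
⟨x²⟩ = 2.1546.

2.15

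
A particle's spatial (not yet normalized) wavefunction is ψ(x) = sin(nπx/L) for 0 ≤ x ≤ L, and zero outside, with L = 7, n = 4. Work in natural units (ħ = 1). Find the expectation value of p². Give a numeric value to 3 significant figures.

p² ψ = −ħ² d²ψ/dx²; ⟨p²⟩ = −ħ² ∫ ψ*·ψ'' dx / ∫|ψ|² dx.
d/dx sin(nπx/L) = (nπ/L)·cos(nπx/L) and d²/dx² sin(nπx/L) = −(nπ/L)²·sin(nπx/L); on 0 ≤ x ≤ L, ∫sin²(nπx/L) dx = L/2 and ∫sin(nπx/L)·cos(nπx/L) dx = 0.
State is unnormalized: ∫|ψ|² dx = 3.5000, and ∫ψ*·(−ħ² ψ'') dx = 11.280, so ⟨p²⟩ = 11.280 / 3.5000.
⟨p²⟩ = 3.2227.

3.22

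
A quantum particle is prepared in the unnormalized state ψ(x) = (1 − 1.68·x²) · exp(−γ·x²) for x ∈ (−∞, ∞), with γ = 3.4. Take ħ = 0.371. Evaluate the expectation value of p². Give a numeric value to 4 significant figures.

p² ψ = −ħ² d²ψ/dx²; ⟨p²⟩ = −ħ² ∫ ψ*·ψ'' dx / ∫|ψ|² dx.
Expand each integrand as polynomial × e^(−2γx²) and use ∫x^(2j)·e^(−2γx²) dx = (2j−1)!!/(4γ)^j · √(π/(2γ)), odd powers → 0; here √(π/(2γ)) = 0.67971. Differentiate with the product rule, d/dx e^(−γx²) = −2γx·e^(−γx²).
State is unnormalized: ∫|ψ|² dx = 0.54289, and ∫ψ*·(−ħ² ψ'') dx = 0.43065, so ⟨p²⟩ = 0.43065 / 0.54289.
⟨p²⟩ = 0.79325.

0.7933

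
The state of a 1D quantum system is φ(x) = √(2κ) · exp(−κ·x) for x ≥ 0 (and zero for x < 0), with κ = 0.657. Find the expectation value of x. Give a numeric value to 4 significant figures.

⟨x⟩ = ∫ x·|φ|² dx (integrals over the domain).
Every integrand reduces to terms xʲ·e^(−2κx) on [0, ∞); use ∫₀^∞ xʲ·e^(−2κx) dx = j!/(2κ)^(j+1).
⟨x⟩ = 0.76104.

0.7610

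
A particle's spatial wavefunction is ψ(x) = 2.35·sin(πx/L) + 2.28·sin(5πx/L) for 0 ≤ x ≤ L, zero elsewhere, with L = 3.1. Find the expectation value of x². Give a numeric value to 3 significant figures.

3.01

⟨x²⟩ = ∫ x²·|ψ|² dx / ∫|ψ|² dx (integrals over the domain).
On 0 ≤ x ≤ L (j ≠ l): ∫sin²(jπx/L) dx = L/2, ∫sin(jπx/L)·sin(lπx/L) dx = 0; diagonal moments ∫x·sin²(jπx/L) dx = L²/4, ∫x²·sin²(jπx/L) dx = L³·(1/6 − 1/(4j²π²)); cross terms ∫x·sin(jπx/L)·sin(lπx/L) dx = 0 for j + l even and −4jlL²/(π²(j² − l²)²) for j + l odd, ∫x²·sin(jπx/L)·sin(lπx/L) dx = (−1)^(j+l)·4jlL³/(π²(j² − l²)²); higher powers the same way via product-to-sum and parts.
State is unnormalized: ∫|ψ|² dx = 16.617, and ∫ψ*·x²·ψ dx = 50.030, so ⟨x²⟩ = 50.030 / 16.617.
⟨x²⟩ = 3.0107.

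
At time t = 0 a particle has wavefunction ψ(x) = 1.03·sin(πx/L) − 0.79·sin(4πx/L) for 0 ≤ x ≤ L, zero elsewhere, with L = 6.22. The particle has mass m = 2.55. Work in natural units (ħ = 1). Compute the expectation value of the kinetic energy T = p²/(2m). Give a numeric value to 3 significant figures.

0.328

T = −(ħ²/2m) d²/dx², so ⟨T⟩ = −(ħ²/2m) ∫ ψ*·ψ'' dx / ∫|ψ|² dx; with m = 2.55.
d²/dx² sin(jπx/L) = −(jπ/L)²·sin(jπx/L); on 0 ≤ x ≤ L, ∫sin²(jπx/L) dx = L/2 and ∫sin(jπx/L)·sin(lπx/L) dx = 0 for j ≠ l, so only diagonal terms survive in ∫|ψ|² and ∫ψ·ψ″; ∫ψ·ψ′ dx = [ψ²/2] between the walls = 0.
State is unnormalized: ∫|ψ|² dx = 5.2404, and ∫ψ*·(−ħ²/2m · ψ'') dx = 1.7184, so ⟨T⟩ = 1.7184 / 5.2404.
⟨T⟩ = 0.32792.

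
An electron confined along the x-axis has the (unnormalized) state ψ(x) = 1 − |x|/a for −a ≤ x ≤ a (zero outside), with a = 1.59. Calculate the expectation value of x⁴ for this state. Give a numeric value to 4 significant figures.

0.1826

⟨x⁴⟩ = ∫ x⁴·|ψ|² dx / ∫|ψ|² dx (integrals over the domain).
ψ is even, so ∫ over [−a, a] = 2∫₀ᵃ with ψ = 1 − x/a there: ∫₀ᵃ (1 − x/a)² dx = a/3, ∫₀ᵃ x²(1 − x/a)² dx = a³/30, ∫₀ᵃ x⁴(1 − x/a)² dx = a⁵/105.
State is unnormalized: ∫|ψ|² dx = 1.0600, and ∫ψ*·x⁴·ψ dx = 0.19356, so ⟨x⁴⟩ = 0.19356 / 1.0600.
⟨x⁴⟩ = 0.18261.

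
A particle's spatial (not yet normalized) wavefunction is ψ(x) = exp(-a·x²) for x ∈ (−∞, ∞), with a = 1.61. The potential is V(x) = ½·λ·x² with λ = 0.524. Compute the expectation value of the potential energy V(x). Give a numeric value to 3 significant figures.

⟨V⟩ = ∫ V(x)·|ψ|² dx / ∫|ψ|² dx.
Gaussian moments: ∫x^(2j)·e^(−2ax²) dx = (2j−1)!!/(4a)^j · √(π/(2a)), odd powers integrate to 0; here √(π/(2a)) = 0.98775.
State is unnormalized: ∫|ψ|² dx = 0.98775, and ∫ψ*·V(x)·ψ dx = 0.040185, so ⟨V⟩ = 0.040185 / 0.98775.
⟨V⟩ = 0.040683.

0.0407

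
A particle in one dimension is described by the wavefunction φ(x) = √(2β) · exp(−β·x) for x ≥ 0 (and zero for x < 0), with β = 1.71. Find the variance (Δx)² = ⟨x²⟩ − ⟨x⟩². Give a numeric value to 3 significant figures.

Compute ⟨x⟩ and ⟨x²⟩ separately, then (Δx)² = ⟨x²⟩ − ⟨x⟩².
Every integrand reduces to terms xʲ·e^(−2βx) on [0, ∞); use ∫₀^∞ xʲ·e^(−2βx) dx = j!/(2β)^(j+1).
⟨x⟩ = 0.29240 and ⟨x²⟩ = 0.17099.
(Δx)² = 0.17099 − (0.29240)² = 0.085496.

0.0855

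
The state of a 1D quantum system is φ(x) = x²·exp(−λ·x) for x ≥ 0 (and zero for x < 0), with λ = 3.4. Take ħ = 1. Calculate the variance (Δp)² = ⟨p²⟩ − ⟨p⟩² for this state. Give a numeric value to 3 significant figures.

3.85

Compute ⟨p⟩ and ⟨p²⟩ separately; (Δp)² = ⟨p²⟩ − ⟨p⟩².
Differentiate x²·exp(−λ·x) with the product rule; every integrand then reduces to terms xʲ·e^(−2λx) on [0, ∞), with ∫₀^∞ xʲ·e^(−2λx) dx = j!/(2λ)^(j+1).
Normalization: ∫|φ|² dx = 0.0016507.
⟨p⟩ = 0.0000 and ⟨p²⟩ = 3.8533.
(Δp)² = 3.8533 − (0.0000)² = 3.8533.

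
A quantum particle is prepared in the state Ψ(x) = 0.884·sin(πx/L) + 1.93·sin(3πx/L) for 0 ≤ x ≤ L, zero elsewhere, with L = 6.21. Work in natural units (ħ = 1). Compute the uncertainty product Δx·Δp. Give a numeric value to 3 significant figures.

2.72

Δx = √(⟨x²⟩−⟨x⟩²), Δp = √(⟨p²⟩−⟨p⟩²).
On 0 ≤ x ≤ L (j ≠ l): ∫sin²(jπx/L) dx = L/2, ∫sin(jπx/L)·sin(lπx/L) dx = 0; diagonal moments ∫x·sin²(jπx/L) dx = L²/4, ∫x²·sin²(jπx/L) dx = L³·(1/6 − 1/(4j²π²)); cross terms ∫x·sin(jπx/L)·sin(lπx/L) dx = 0 for j + l even and −4jlL²/(π²(j² − l²)²) for j + l odd, ∫x²·sin(jπx/L)·sin(lπx/L) dx = (−1)^(j+l)·4jlL³/(π²(j² − l²)²); higher powers the same way via product-to-sum and parts. d²/dx² sin(jπx/L) = −(jπ/L)²·sin(jπx/L); on 0 ≤ x ≤ L, ∫sin²(jπx/L) dx = L/2 and ∫sin(jπx/L)·sin(lπx/L) dx = 0 for j ≠ l, so only diagonal terms survive in ∫|Ψ|² and ∫Ψ·Ψ″; ∫Ψ·Ψ′ dx = [Ψ²/2] between the walls = 0.
Normalization: ∫|Ψ|² dx = 13.992.
⟨x⟩ = 3.1050, ⟨x²⟩ = 13.446 ⇒ Δx = 1.9506.
⟨p⟩ = 0.0000, ⟨p²⟩ = 1.9483 ⇒ Δp = 1.3958.
Δx·Δp = 2.7227.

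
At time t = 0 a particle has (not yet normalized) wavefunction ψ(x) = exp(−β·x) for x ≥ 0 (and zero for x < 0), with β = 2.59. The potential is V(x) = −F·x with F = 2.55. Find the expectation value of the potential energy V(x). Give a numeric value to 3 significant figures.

⟨V⟩ = ∫ V(x)·|ψ|² dx / ∫|ψ|² dx.
Every integrand reduces to terms xʲ·e^(−2βx) on [0, ∞); use ∫₀^∞ xʲ·e^(−2βx) dx = j!/(2β)^(j+1).
State is unnormalized: ∫|ψ|² dx = 0.19305, and ∫ψ*·V(x)·ψ dx = -0.095034, so ⟨V⟩ = -0.095034 / 0.19305.
⟨V⟩ = -0.49228.

-0.492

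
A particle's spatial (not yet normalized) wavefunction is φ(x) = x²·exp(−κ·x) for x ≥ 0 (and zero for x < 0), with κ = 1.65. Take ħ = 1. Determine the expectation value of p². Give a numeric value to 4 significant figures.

0.9075

p² φ = −ħ² d²φ/dx²; ⟨p²⟩ = −ħ² ∫ φ*·φ'' dx / ∫|φ|² dx.
Differentiate x²·exp(−κ·x) with the product rule; every integrand then reduces to terms xʲ·e^(−2κx) on [0, ∞), with ∫₀^∞ xʲ·e^(−2κx) dx = j!/(2κ)^(j+1).
State is unnormalized: ∫|φ|² dx = 0.061326, and ∫φ*·(−ħ² φ'') dx = 0.055653, so ⟨p²⟩ = 0.055653 / 0.061326.
⟨p²⟩ = 0.90750.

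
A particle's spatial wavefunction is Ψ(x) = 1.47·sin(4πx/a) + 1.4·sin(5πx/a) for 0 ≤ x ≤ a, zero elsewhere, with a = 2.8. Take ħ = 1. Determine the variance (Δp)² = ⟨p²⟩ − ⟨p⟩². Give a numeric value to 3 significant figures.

Compute ⟨p⟩ and ⟨p²⟩ separately; (Δp)² = ⟨p²⟩ − ⟨p⟩².
d²/dx² sin(jπx/a) = −(jπ/a)²·sin(jπx/a); on 0 ≤ x ≤ a, ∫sin²(jπx/a) dx = a/2 and ∫sin(jπx/a)·sin(lπx/a) dx = 0 for j ≠ l, so only diagonal terms survive in ∫|Ψ|² and ∫Ψ·Ψ″; ∫Ψ·Ψ′ dx = [Ψ²/2] between the walls = 0.
Normalization: ∫|Ψ|² dx = 5.7693.
⟨p⟩ = 0.0000 and ⟨p²⟩ = 25.531.
(Δp)² = 25.531 − (0.0000)² = 25.531.

25.5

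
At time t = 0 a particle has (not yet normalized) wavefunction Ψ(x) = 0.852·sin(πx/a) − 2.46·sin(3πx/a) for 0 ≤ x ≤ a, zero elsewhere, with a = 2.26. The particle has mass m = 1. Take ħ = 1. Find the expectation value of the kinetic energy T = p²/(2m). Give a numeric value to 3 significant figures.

T = −(ħ²/2m) d²/dx², so ⟨T⟩ = −(ħ²/2m) ∫ Ψ*·Ψ'' dx / ∫|Ψ|² dx; with m = 1.
d²/dx² sin(jπx/a) = −(jπ/a)²·sin(jπx/a); on 0 ≤ x ≤ a, ∫sin²(jπx/a) dx = a/2 and ∫sin(jπx/a)·sin(lπx/a) dx = 0 for j ≠ l, so only diagonal terms survive in ∫|Ψ|² and ∫Ψ·Ψ″; ∫Ψ·Ψ′ dx = [Ψ²/2] between the walls = 0.
State is unnormalized: ∫|Ψ|² dx = 7.6586, and ∫Ψ*·(−ħ²/2m · Ψ'') dx = 60.255, so ⟨T⟩ = 60.255 / 7.6586.
⟨T⟩ = 7.8677.

7.87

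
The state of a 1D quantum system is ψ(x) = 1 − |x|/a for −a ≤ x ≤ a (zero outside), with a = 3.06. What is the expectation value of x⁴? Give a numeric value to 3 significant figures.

⟨x⁴⟩ = ∫ x⁴·|ψ|² dx / ∫|ψ|² dx (integrals over the domain).
ψ is even, so ∫ over [−a, a] = 2∫₀ᵃ with ψ = 1 − x/a there: ∫₀ᵃ (1 − x/a)² dx = a/3, ∫₀ᵃ x²(1 − x/a)² dx = a³/30, ∫₀ᵃ x⁴(1 − x/a)² dx = a⁵/105.
State is unnormalized: ∫|ψ|² dx = 2.0400, and ∫ψ*·x⁴·ψ dx = 5.1103, so ⟨x⁴⟩ = 5.1103 / 2.0400.
⟨x⁴⟩ = 2.5051.

2.51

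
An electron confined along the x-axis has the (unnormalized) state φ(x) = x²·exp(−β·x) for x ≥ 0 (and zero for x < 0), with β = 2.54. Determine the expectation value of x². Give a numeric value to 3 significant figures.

⟨x²⟩ = ∫ x²·|φ|² dx / ∫|φ|² dx (integrals over the domain).
Every integrand reduces to terms xʲ·e^(−2βx) on [0, ∞); use ∫₀^∞ xʲ·e^(−2βx) dx = j!/(2β)^(j+1).
State is unnormalized: ∫|φ|² dx = 0.0070940, and ∫φ*·x²·φ dx = 0.0082468, so ⟨x²⟩ = 0.0082468 / 0.0070940.
⟨x²⟩ = 1.1625.

1.16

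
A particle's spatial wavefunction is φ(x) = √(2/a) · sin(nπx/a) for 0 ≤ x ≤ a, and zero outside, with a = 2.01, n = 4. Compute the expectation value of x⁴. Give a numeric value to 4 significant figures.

⟨x⁴⟩ = ∫ x⁴·|φ|² dx (integrals over the domain).
With sin²θ = (1 − cos2θ)/2 on 0 ≤ x ≤ a: ∫sin²(nπx/a) dx = a/2, ∫x·sin²(nπx/a) dx = a²/4, ∫x²·sin²(nπx/a) dx = a³·(1/6 − 1/(4n²π²)); higher powers xᵏ the same way, integrating xᵏ·cos(2nπx/a) by parts.
⟨x⁴⟩ = 3.1621.

3.162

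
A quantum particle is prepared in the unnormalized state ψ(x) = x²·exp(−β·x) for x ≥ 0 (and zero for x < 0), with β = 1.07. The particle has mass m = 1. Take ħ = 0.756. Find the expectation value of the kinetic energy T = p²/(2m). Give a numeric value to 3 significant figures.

0.109

T = −(ħ²/2m) d²/dx², so ⟨T⟩ = −(ħ²/2m) ∫ ψ*·ψ'' dx / ∫|ψ|² dx; with m = 1.
Differentiate x²·exp(−β·x) with the product rule; every integrand then reduces to terms xʲ·e^(−2βx) on [0, ∞), with ∫₀^∞ xʲ·e^(−2βx) dx = j!/(2β)^(j+1).
State is unnormalized: ∫|ψ|² dx = 0.53474, and ∫ψ*·(−ħ²/2m · ψ'') dx = 0.058318, so ⟨T⟩ = 0.058318 / 0.53474.
⟨T⟩ = 0.10906.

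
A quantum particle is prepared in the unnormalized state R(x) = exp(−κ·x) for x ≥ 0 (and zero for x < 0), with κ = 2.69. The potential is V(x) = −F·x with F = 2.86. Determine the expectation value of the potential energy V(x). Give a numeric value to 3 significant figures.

-0.532

⟨V⟩ = ∫ V(x)·|R|² dx / ∫|R|² dx.
Every integrand reduces to terms xʲ·e^(−2κx) on [0, ∞); use ∫₀^∞ xʲ·e^(−2κx) dx = j!/(2κ)^(j+1).
State is unnormalized: ∫|R|² dx = 0.18587, and ∫R*·V(x)·R dx = -0.098810, so ⟨V⟩ = -0.098810 / 0.18587.
⟨V⟩ = -0.53160.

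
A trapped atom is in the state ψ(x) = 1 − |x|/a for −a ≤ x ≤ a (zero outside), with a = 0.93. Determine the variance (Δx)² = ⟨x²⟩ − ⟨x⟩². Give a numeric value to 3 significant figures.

Compute ⟨x⟩ and ⟨x²⟩ separately, then (Δx)² = ⟨x²⟩ − ⟨x⟩².
ψ is even, so ∫ over [−a, a] = 2∫₀ᵃ with ψ = 1 − x/a there: ∫₀ᵃ (1 − x/a)² dx = a/3, ∫₀ᵃ x²(1 − x/a)² dx = a³/30, ∫₀ᵃ x⁴(1 − x/a)² dx = a⁵/105.
Normalization: ∫|ψ|² dx = 0.62000.
⟨x⟩ = 0.0000 and ⟨x²⟩ = 0.086490.
(Δx)² = 0.086490 − (0.0000)² = 0.086490.

0.0865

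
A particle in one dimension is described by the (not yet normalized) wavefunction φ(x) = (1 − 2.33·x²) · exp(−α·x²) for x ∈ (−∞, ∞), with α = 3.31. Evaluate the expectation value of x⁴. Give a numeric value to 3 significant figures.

⟨x⁴⟩ = ∫ x⁴·|φ|² dx / ∫|φ|² dx (integrals over the domain).
Expand each integrand as polynomial × e^(−2αx²) and use ∫x^(2j)·e^(−2αx²) dx = (2j−1)!!/(4α)^j · √(π/(2α)), odd powers → 0; here √(π/(2α)) = 0.68888.
State is unnormalized: ∫|φ|² dx = 0.51043, and ∫φ*·x⁴·φ dx = 0.0038212, so ⟨x⁴⟩ = 0.0038212 / 0.51043.
⟨x⁴⟩ = 0.0074862.

0.00749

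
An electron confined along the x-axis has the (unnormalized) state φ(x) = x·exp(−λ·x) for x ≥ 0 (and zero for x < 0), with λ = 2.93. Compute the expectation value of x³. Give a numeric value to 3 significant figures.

⟨x³⟩ = ∫ x³·|φ|² dx / ∫|φ|² dx (integrals over the domain).
Every integrand reduces to terms xʲ·e^(−2λx) on [0, ∞); use ∫₀^∞ xʲ·e^(−2λx) dx = j!/(2λ)^(j+1).
State is unnormalized: ∫|φ|² dx = 0.0099389, and ∫φ*·x³·φ dx = 0.0029634, so ⟨x³⟩ = 0.0029634 / 0.0099389.
⟨x³⟩ = 0.29817.

0.298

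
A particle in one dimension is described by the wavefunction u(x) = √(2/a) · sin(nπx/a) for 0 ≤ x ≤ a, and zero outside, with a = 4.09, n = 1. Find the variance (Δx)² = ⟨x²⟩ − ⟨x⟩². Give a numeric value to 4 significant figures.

0.5466

Compute ⟨x⟩ and ⟨x²⟩ separately, then (Δx)² = ⟨x²⟩ − ⟨x⟩².
With sin²θ = (1 − cos2θ)/2 on 0 ≤ x ≤ a: ∫sin²(nπx/a) dx = a/2, ∫x·sin²(nπx/a) dx = a²/4, ∫x²·sin²(nπx/a) dx = a³·(1/6 − 1/(4n²π²)); higher powers xᵏ the same way, integrating xᵏ·cos(2nπx/a) by parts.
⟨x⟩ = 2.0450 and ⟨x²⟩ = 4.7286.
(Δx)² = 4.7286 − (2.0450)² = 0.54655.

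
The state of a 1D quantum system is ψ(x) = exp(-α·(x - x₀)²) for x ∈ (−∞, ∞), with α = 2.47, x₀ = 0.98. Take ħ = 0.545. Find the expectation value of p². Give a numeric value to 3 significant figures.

p² ψ = −ħ² d²ψ/dx²; ⟨p²⟩ = −ħ² ∫ ψ*·ψ'' dx / ∫|ψ|² dx.
Gaussian moments (u = x − x₀): ∫u^(2j)·e^(−2αu²) du = (2j−1)!!/(4α)^j · √(π/(2α)), odd powers integrate to 0; here √(π/(2α)) = 0.79746. Derivatives: d/dx e^(−αu²) = −2αu·e^(−αu²), d²/dx² e^(−αu²) = (4α²u² − 2α)·e^(−αu²).
State is unnormalized: ∫|ψ|² dx = 0.79746, and ∫ψ*·(−ħ² ψ'') dx = 0.58506, so ⟨p²⟩ = 0.58506 / 0.79746.
⟨p²⟩ = 0.73365.

0.734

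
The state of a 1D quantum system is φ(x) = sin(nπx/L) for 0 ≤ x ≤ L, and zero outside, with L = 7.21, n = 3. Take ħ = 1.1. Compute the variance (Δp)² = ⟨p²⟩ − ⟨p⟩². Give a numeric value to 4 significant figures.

Compute ⟨p⟩ and ⟨p²⟩ separately; (Δp)² = ⟨p²⟩ − ⟨p⟩².
d/dx sin(nπx/L) = (nπ/L)·cos(nπx/L) and d²/dx² sin(nπx/L) = −(nπ/L)²·sin(nπx/L); on 0 ≤ x ≤ L, ∫sin²(nπx/L) dx = L/2 and ∫sin(nπx/L)·cos(nπx/L) dx = 0.
Normalization: ∫|φ|² dx = 3.6050.
⟨p⟩ = 0.0000 and ⟨p²⟩ = 2.0676.
(Δp)² = 2.0676 − (0.0000)² = 2.0676.

2.068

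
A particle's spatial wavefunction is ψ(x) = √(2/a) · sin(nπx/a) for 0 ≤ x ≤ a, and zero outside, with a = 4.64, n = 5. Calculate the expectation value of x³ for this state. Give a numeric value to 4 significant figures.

⟨x³⟩ = ∫ x³·|ψ|² dx (integrals over the domain).
With sin²θ = (1 − cos2θ)/2 on 0 ≤ x ≤ a: ∫sin²(nπx/a) dx = a/2, ∫x·sin²(nπx/a) dx = a²/4, ∫x²·sin²(nπx/a) dx = a³·(1/6 − 1/(4n²π²)); higher powers xᵏ the same way, integrating xᵏ·cos(2nπx/a) by parts.
⟨x³⟩ = 24.671.

24.67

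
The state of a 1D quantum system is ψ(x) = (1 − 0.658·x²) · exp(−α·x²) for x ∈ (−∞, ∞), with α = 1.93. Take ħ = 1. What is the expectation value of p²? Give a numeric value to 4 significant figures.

p² ψ = −ħ² d²ψ/dx²; ⟨p²⟩ = −ħ² ∫ ψ*·ψ'' dx / ∫|ψ|² dx.
Expand each integrand as polynomial × e^(−2αx²) and use ∫x^(2j)·e^(−2αx²) dx = (2j−1)!!/(4α)^j · √(π/(2α)), odd powers → 0; here √(π/(2α)) = 0.90216. Differentiate with the product rule, d/dx e^(−αx²) = −2αx·e^(−αx²).
State is unnormalized: ∫|ψ|² dx = 0.76803, and ∫ψ*·(−ħ² ψ'') dx = 2.1265, so ⟨p²⟩ = 2.1265 / 0.76803.
⟨p²⟩ = 2.7688.

2.769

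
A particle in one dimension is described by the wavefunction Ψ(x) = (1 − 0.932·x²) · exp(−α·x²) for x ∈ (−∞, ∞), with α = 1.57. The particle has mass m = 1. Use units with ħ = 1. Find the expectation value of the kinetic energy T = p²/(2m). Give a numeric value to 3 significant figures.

1.48

T = −(ħ²/2m) d²/dx², so ⟨T⟩ = −(ħ²/2m) ∫ Ψ*·Ψ'' dx / ∫|Ψ|² dx; with m = 1.
Expand each integrand as polynomial × e^(−2αx²) and use ∫x^(2j)·e^(−2αx²) dx = (2j−1)!!/(4α)^j · √(π/(2α)), odd powers → 0; here √(π/(2α)) = 1.0003. Differentiate with the product rule, d/dx e^(−αx²) = −2αx·e^(−αx²).
State is unnormalized: ∫|Ψ|² dx = 0.76945, and ∫Ψ*·(−ħ²/2m · Ψ'') dx = 1.1393, so ⟨T⟩ = 1.1393 / 0.76945.
⟨T⟩ = 1.4807.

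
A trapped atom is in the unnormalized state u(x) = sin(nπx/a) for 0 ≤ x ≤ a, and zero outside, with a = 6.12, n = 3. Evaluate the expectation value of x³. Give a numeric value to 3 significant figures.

55.4

⟨x³⟩ = ∫ x³·|u|² dx / ∫|u|² dx (integrals over the domain).
With sin²θ = (1 − cos2θ)/2 on 0 ≤ x ≤ a: ∫sin²(nπx/a) dx = a/2, ∫x·sin²(nπx/a) dx = a²/4, ∫x²·sin²(nπx/a) dx = a³·(1/6 − 1/(4n²π²)); higher powers xᵏ the same way, integrating xᵏ·cos(2nπx/a) by parts.
State is unnormalized: ∫|u|² dx = 3.0600, and ∫u*·x³·u dx = 169.43, so ⟨x³⟩ = 169.43 / 3.0600.
⟨x³⟩ = 55.370.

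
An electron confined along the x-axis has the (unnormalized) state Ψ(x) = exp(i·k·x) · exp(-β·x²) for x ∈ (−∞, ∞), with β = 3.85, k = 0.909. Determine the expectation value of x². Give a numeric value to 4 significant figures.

⟨x²⟩ = ∫ x²·|Ψ|² dx / ∫|Ψ|² dx (integrals over the domain).
Gaussian moments: ∫x^(2j)·e^(−2βx²) dx = (2j−1)!!/(4β)^j · √(π/(2β)), odd powers integrate to 0; here √(π/(2β)) = 0.63875.
State is unnormalized: ∫|Ψ|² dx = 0.63875, and ∫Ψ*·x²·Ψ dx = 0.041477, so ⟨x²⟩ = 0.041477 / 0.63875.
⟨x²⟩ = 0.064935.

0.06494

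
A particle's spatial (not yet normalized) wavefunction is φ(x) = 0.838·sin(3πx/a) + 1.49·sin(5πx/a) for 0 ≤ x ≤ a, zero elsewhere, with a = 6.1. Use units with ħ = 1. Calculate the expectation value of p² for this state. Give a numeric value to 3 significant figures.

p² φ = −ħ² d²φ/dx²; ⟨p²⟩ = −ħ² ∫ φ*·φ'' dx / ∫|φ|² dx.
d²/dx² sin(jπx/a) = −(jπ/a)²·sin(jπx/a); on 0 ≤ x ≤ a, ∫sin²(jπx/a) dx = a/2 and ∫sin(jπx/a)·sin(lπx/a) dx = 0 for j ≠ l, so only diagonal terms survive in ∫|φ|² and ∫φ·φ″; ∫φ·φ′ dx = [φ²/2] between the walls = 0.
State is unnormalized: ∫|φ|² dx = 8.9131, and ∫φ*·(−ħ² φ'') dx = 50.014, so ⟨p²⟩ = 50.014 / 8.9131.
⟨p²⟩ = 5.6112.

5.61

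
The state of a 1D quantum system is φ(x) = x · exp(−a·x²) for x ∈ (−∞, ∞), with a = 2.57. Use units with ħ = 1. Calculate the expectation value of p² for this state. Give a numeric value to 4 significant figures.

7.710

p² φ = −ħ² d²φ/dx²; ⟨p²⟩ = −ħ² ∫ φ*·φ'' dx / ∫|φ|² dx.
Expand each integrand as polynomial × e^(−2ax²) and use ∫x^(2j)·e^(−2ax²) dx = (2j−1)!!/(4a)^j · √(π/(2a)), odd powers → 0; here √(π/(2a)) = 0.78180. Differentiate with the product rule, d/dx e^(−ax²) = −2ax·e^(−ax²).
State is unnormalized: ∫|φ|² dx = 0.076050, and ∫φ*·(−ħ² φ'') dx = 0.58635, so ⟨p²⟩ = 0.58635 / 0.076050.
⟨p²⟩ = 7.7100.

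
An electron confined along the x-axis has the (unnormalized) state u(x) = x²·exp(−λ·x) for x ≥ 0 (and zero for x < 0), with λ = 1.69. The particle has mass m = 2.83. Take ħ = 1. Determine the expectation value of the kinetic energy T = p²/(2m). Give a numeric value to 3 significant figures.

0.168

T = −(ħ²/2m) d²/dx², so ⟨T⟩ = −(ħ²/2m) ∫ u*·u'' dx / ∫|u|² dx; with m = 2.83.
Differentiate x²·exp(−λ·x) with the product rule; every integrand then reduces to terms xʲ·e^(−2λx) on [0, ∞), with ∫₀^∞ xʲ·e^(−2λx) dx = j!/(2λ)^(j+1).
State is unnormalized: ∫|u|² dx = 0.054404, and ∫u*·(−ħ²/2m · u'') dx = 0.0091509, so ⟨T⟩ = 0.0091509 / 0.054404.
⟨T⟩ = 0.16820.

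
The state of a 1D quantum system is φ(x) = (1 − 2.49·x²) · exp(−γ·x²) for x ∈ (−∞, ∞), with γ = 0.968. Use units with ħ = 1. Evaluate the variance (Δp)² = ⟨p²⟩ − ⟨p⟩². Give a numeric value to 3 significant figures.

5.25

Compute ⟨p⟩ and ⟨p²⟩ separately; (Δp)² = ⟨p²⟩ − ⟨p⟩².
Expand each integrand as polynomial × e^(−2γx²) and use ∫x^(2j)·e^(−2γx²) dx = (2j−1)!!/(4γ)^j · √(π/(2γ)), odd powers → 0; here √(π/(2γ)) = 1.2739. Differentiate with the product rule, d/dx e^(−γx²) = −2γx·e^(−γx²).
Normalization: ∫|φ|² dx = 1.2159.
⟨p⟩ = 0.0000 and ⟨p²⟩ = 5.2543.
(Δp)² = 5.2543 − (0.0000)² = 5.2543.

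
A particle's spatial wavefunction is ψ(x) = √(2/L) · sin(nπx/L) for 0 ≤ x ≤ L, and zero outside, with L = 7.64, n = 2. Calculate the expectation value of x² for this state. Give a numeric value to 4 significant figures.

⟨x²⟩ = ∫ x²·|ψ|² dx (integrals over the domain).
With sin²θ = (1 − cos2θ)/2 on 0 ≤ x ≤ L: ∫sin²(nπx/L) dx = L/2, ∫x·sin²(nπx/L) dx = L²/4, ∫x²·sin²(nπx/L) dx = L³·(1/6 − 1/(4n²π²)); higher powers xᵏ the same way, integrating xᵏ·cos(2nπx/L) by parts.
⟨x²⟩ = 18.717.

18.72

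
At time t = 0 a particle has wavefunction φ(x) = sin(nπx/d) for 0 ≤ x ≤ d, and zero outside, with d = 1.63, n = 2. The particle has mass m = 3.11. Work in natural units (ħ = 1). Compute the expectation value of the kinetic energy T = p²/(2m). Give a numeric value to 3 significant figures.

2.39

T = −(ħ²/2m) d²/dx², so ⟨T⟩ = −(ħ²/2m) ∫ φ*·φ'' dx / ∫|φ|² dx; with m = 3.11.
d/dx sin(nπx/d) = (nπ/d)·cos(nπx/d) and d²/dx² sin(nπx/d) = −(nπ/d)²·sin(nπx/d); on 0 ≤ x ≤ d, ∫sin²(nπx/d) dx = d/2 and ∫sin(nπx/d)·cos(nπx/d) dx = 0.
State is unnormalized: ∫|φ|² dx = 0.81500, and ∫φ*·(−ħ²/2m · φ'') dx = 1.9469, so ⟨T⟩ = 1.9469 / 0.81500.
⟨T⟩ = 2.3889.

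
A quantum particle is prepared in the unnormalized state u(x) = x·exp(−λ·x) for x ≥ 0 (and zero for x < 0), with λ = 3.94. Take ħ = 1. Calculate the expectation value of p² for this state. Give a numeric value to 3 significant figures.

p² u = −ħ² d²u/dx²; ⟨p²⟩ = −ħ² ∫ u*·u'' dx / ∫|u|² dx.
Differentiate x·exp(−λ·x) with the product rule; every integrand then reduces to terms xʲ·e^(−2λx) on [0, ∞), with ∫₀^∞ xʲ·e^(−2λx) dx = j!/(2λ)^(j+1).
State is unnormalized: ∫|u|² dx = 0.0040874, and ∫u*·(−ħ² u'') dx = 0.063452, so ⟨p²⟩ = 0.063452 / 0.0040874.
⟨p²⟩ = 15.524.

15.5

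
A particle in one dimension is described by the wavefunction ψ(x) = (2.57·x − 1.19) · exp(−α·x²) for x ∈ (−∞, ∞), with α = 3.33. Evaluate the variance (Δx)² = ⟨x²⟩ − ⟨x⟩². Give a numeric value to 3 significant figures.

Compute ⟨x⟩ and ⟨x²⟩ separately, then (Δx)² = ⟨x²⟩ − ⟨x⟩².
Expand each integrand as polynomial × e^(−2αx²) and use ∫x^(2j)·e^(−2αx²) dx = (2j−1)!!/(4α)^j · √(π/(2α)), odd powers → 0; here √(π/(2α)) = 0.68681.
Normalization: ∫|ψ|² dx = 1.3132.
⟨x⟩ = -0.24017 and ⟨x²⟩ = 0.11402.
(Δx)² = 0.11402 − (-0.24017)² = 0.056333.

0.0563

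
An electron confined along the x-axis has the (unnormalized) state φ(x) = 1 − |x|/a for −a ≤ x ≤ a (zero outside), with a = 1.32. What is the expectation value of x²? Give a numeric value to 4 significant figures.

⟨x²⟩ = ∫ x²·|φ|² dx / ∫|φ|² dx (integrals over the domain).
φ is even, so ∫ over [−a, a] = 2∫₀ᵃ with φ = 1 − x/a there: ∫₀ᵃ (1 − x/a)² dx = a/3, ∫₀ᵃ x²(1 − x/a)² dx = a³/30, ∫₀ᵃ x⁴(1 − x/a)² dx = a⁵/105.
State is unnormalized: ∫|φ|² dx = 0.88000, and ∫φ*·x²·φ dx = 0.15333, so ⟨x²⟩ = 0.15333 / 0.88000.
⟨x²⟩ = 0.17424.

0.1742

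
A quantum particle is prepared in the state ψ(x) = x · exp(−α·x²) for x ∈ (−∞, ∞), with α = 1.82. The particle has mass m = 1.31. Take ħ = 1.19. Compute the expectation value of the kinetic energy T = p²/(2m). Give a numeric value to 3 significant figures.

T = −(ħ²/2m) d²/dx², so ⟨T⟩ = −(ħ²/2m) ∫ ψ*·ψ'' dx / ∫|ψ|² dx; with m = 1.31.
Expand each integrand as polynomial × e^(−2αx²) and use ∫x^(2j)·e^(−2αx²) dx = (2j−1)!!/(4α)^j · √(π/(2α)), odd powers → 0; here √(π/(2α)) = 0.92902. Differentiate with the product rule, d/dx e^(−αx²) = −2αx·e^(−αx²).
State is unnormalized: ∫|ψ|² dx = 0.12761, and ∫ψ*·(−ħ²/2m · ψ'') dx = 0.37660, so ⟨T⟩ = 0.37660 / 0.12761.
⟨T⟩ = 2.9511.

2.95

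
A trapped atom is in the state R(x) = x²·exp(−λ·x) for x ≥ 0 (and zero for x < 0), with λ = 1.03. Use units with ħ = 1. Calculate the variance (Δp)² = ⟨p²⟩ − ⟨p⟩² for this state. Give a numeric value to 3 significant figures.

0.354

Compute ⟨p⟩ and ⟨p²⟩ separately; (Δp)² = ⟨p²⟩ − ⟨p⟩².
Differentiate x²·exp(−λ·x) with the product rule; every integrand then reduces to terms xʲ·e^(−2λx) on [0, ∞), with ∫₀^∞ xʲ·e^(−2λx) dx = j!/(2λ)^(j+1).
Normalization: ∫|R|² dx = 0.64696.
⟨p⟩ = 0.0000 and ⟨p²⟩ = 0.35363.
(Δp)² = 0.35363 − (0.0000)² = 0.35363.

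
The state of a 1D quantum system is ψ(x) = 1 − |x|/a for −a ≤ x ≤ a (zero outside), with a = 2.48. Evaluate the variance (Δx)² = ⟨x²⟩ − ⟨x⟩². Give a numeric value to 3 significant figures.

0.615

Compute ⟨x⟩ and ⟨x²⟩ separately, then (Δx)² = ⟨x²⟩ − ⟨x⟩².
ψ is even, so ∫ over [−a, a] = 2∫₀ᵃ with ψ = 1 − x/a there: ∫₀ᵃ (1 − x/a)² dx = a/3, ∫₀ᵃ x²(1 − x/a)² dx = a³/30, ∫₀ᵃ x⁴(1 − x/a)² dx = a⁵/105.
Normalization: ∫|ψ|² dx = 1.6533.
⟨x⟩ = 0.0000 and ⟨x²⟩ = 0.61504.
(Δx)² = 0.61504 − (0.0000)² = 0.61504.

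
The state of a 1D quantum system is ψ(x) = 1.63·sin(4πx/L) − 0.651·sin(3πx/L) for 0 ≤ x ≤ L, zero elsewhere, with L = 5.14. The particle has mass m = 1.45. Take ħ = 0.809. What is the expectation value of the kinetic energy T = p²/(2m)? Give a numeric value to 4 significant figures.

1.268

T = −(ħ²/2m) d²/dx², so ⟨T⟩ = −(ħ²/2m) ∫ ψ*·ψ'' dx / ∫|ψ|² dx; with m = 1.45.
d²/dx² sin(jπx/L) = −(jπ/L)²·sin(jπx/L); on 0 ≤ x ≤ L, ∫sin²(jπx/L) dx = L/2 and ∫sin(jπx/L)·sin(lπx/L) dx = 0 for j ≠ l, so only diagonal terms survive in ∫|ψ|² and ∫ψ·ψ″; ∫ψ·ψ′ dx = [ψ²/2] between the walls = 0.
State is unnormalized: ∫|ψ|² dx = 7.9174, and ∫ψ*·(−ħ²/2m · ψ'') dx = 10.037, so ⟨T⟩ = 10.037 / 7.9174.
⟨T⟩ = 1.2678.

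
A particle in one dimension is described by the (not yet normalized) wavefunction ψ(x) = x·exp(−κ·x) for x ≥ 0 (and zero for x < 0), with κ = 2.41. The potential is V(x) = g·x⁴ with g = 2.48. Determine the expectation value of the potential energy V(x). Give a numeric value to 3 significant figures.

1.65

⟨V⟩ = ∫ V(x)·|ψ|² dx / ∫|ψ|² dx.
Every integrand reduces to terms xʲ·e^(−2κx) on [0, ∞); use ∫₀^∞ xʲ·e^(−2κx) dx = j!/(2κ)^(j+1).
State is unnormalized: ∫|ψ|² dx = 0.017860, and ∫ψ*·V(x)·ψ dx = 0.029543, so ⟨V⟩ = 0.029543 / 0.017860.
⟨V⟩ = 1.6541.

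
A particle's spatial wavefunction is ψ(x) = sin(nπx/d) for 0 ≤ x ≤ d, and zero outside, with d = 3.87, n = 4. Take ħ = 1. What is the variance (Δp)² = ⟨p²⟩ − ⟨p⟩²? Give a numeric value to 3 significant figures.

Compute ⟨p⟩ and ⟨p²⟩ separately; (Δp)² = ⟨p²⟩ − ⟨p⟩².
d/dx sin(nπx/d) = (nπ/d)·cos(nπx/d) and d²/dx² sin(nπx/d) = −(nπ/d)²·sin(nπx/d); on 0 ≤ x ≤ d, ∫sin²(nπx/d) dx = d/2 and ∫sin(nπx/d)·cos(nπx/d) dx = 0.
Normalization: ∫|ψ|² dx = 1.9350.
⟨p⟩ = 0.0000 and ⟨p²⟩ = 10.544.
(Δp)² = 10.544 − (0.0000)² = 10.544.

10.5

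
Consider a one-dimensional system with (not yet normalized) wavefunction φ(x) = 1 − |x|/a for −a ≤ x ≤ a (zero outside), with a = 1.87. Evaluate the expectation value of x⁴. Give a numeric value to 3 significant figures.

⟨x⁴⟩ = ∫ x⁴·|φ|² dx / ∫|φ|² dx (integrals over the domain).
φ is even, so ∫ over [−a, a] = 2∫₀ᵃ with φ = 1 − x/a there: ∫₀ᵃ (1 − x/a)² dx = a/3, ∫₀ᵃ x²(1 − x/a)² dx = a³/30, ∫₀ᵃ x⁴(1 − x/a)² dx = a⁵/105.
State is unnormalized: ∫|φ|² dx = 1.2467, and ∫φ*·x⁴·φ dx = 0.43556, so ⟨x⁴⟩ = 0.43556 / 1.2467.
⟨x⁴⟩ = 0.34938.

0.349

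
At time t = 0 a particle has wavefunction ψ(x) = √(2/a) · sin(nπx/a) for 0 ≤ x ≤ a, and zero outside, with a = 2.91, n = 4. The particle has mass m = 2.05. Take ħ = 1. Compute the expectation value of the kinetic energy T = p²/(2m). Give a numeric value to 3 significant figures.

4.55

T = −(ħ²/2m) d²/dx², so ⟨T⟩ = −(ħ²/2m) ∫ ψ*·ψ'' dx; with m = 2.05.
d/dx sin(nπx/a) = (nπ/a)·cos(nπx/a) and d²/dx² sin(nπx/a) = −(nπ/a)²·sin(nπx/a); on 0 ≤ x ≤ a, ∫sin²(nπx/a) dx = a/2 and ∫sin(nπx/a)·cos(nπx/a) dx = 0.
⟨T⟩ = 4.5483.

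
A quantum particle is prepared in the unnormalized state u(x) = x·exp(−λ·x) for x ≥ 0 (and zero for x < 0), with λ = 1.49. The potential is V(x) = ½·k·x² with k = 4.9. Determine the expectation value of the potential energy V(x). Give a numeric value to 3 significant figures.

3.31

⟨V⟩ = ∫ V(x)·|u|² dx / ∫|u|² dx.
Every integrand reduces to terms xʲ·e^(−2λx) on [0, ∞); use ∫₀^∞ xʲ·e^(−2λx) dx = j!/(2λ)^(j+1).
State is unnormalized: ∫|u|² dx = 0.075576, and ∫u*·V(x)·u dx = 0.25021, so ⟨V⟩ = 0.25021 / 0.075576.
⟨V⟩ = 3.3107.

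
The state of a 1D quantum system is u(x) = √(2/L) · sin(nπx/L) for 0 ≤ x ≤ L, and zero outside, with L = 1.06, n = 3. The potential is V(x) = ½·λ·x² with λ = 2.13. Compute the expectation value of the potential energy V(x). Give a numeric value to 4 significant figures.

0.3921

⟨V⟩ = ∫ V(x)·|u|² dx.
With sin²θ = (1 − cos2θ)/2 on 0 ≤ x ≤ L: ∫sin²(nπx/L) dx = L/2, ∫x·sin²(nπx/L) dx = L²/4, ∫x²·sin²(nπx/L) dx = L³·(1/6 − 1/(4n²π²)); higher powers xᵏ the same way, integrating xᵏ·cos(2nπx/L) by parts.
⟨V⟩ = 0.39214.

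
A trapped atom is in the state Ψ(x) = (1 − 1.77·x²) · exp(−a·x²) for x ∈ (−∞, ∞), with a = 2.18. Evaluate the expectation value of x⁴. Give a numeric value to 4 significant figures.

0.02266

⟨x⁴⟩ = ∫ x⁴·|Ψ|² dx / ∫|Ψ|² dx (integrals over the domain).
Expand each integrand as polynomial × e^(−2ax²) and use ∫x^(2j)·e^(−2ax²) dx = (2j−1)!!/(4a)^j · √(π/(2a)), odd powers → 0; here √(π/(2a)) = 0.84885.
State is unnormalized: ∫|Ψ|² dx = 0.60917, and ∫Ψ*·x⁴·Ψ dx = 0.013806, so ⟨x⁴⟩ = 0.013806 / 0.60917.
⟨x⁴⟩ = 0.022664.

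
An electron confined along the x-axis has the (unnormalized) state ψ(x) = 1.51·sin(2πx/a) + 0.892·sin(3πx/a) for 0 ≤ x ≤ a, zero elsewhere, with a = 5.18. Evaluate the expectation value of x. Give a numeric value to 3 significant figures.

1.71

⟨x⟩ = ∫ x·|ψ|² dx / ∫|ψ|² dx (integrals over the domain).
On 0 ≤ x ≤ a (j ≠ l): ∫sin²(jπx/a) dx = a/2, ∫sin(jπx/a)·sin(lπx/a) dx = 0; diagonal moments ∫x·sin²(jπx/a) dx = a²/4, ∫x²·sin²(jπx/a) dx = a³·(1/6 − 1/(4j²π²)); cross terms ∫x·sin(jπx/a)·sin(lπx/a) dx = 0 for j + l even and −4jla²/(π²(j² − l²)²) for j + l odd, ∫x²·sin(jπx/a)·sin(lπx/a) dx = (−1)^(j+l)·4jla³/(π²(j² − l²)²); higher powers the same way via product-to-sum and parts.
State is unnormalized: ∫|ψ|² dx = 7.9662, and ∫ψ*·x·ψ dx = 13.602, so ⟨x⟩ = 13.602 / 7.9662.
⟨x⟩ = 1.7074.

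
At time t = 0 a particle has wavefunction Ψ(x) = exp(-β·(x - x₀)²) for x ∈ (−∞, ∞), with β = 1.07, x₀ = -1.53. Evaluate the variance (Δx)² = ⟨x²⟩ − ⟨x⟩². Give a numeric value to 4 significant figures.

0.2336

Compute ⟨x⟩ and ⟨x²⟩ separately, then (Δx)² = ⟨x²⟩ − ⟨x⟩².
Gaussian moments (u = x − x₀): ∫u^(2j)·e^(−2βu²) du = (2j−1)!!/(4β)^j · √(π/(2β)), odd powers integrate to 0; here √(π/(2β)) = 1.2116.
Normalization: ∫|Ψ|² dx = 1.2116.
⟨x⟩ = -1.5300 and ⟨x²⟩ = 2.5745.
(Δx)² = 2.5745 − (-1.5300)² = 0.23364.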